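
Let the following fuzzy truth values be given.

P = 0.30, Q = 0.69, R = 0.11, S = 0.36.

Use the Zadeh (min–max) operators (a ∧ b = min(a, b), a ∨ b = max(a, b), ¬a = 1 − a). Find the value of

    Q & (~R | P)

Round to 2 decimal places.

~R = 1 − 0.11 = 0.89
~R | P = max(a, b) on (0.89, 0.30) = 0.89
Q & (~R | P) = min(a, b) on (0.69, 0.89) = 0.69

0.69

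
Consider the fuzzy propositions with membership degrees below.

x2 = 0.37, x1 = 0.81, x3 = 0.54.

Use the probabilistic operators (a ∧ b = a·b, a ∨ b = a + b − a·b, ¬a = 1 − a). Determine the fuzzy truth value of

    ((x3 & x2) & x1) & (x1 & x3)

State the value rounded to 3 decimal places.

x3 & x2 = a·b on (0.5400, 0.3700) = 0.1998
(x3 & x2) & x1 = a·b on (0.1998, 0.8100) = 0.1618
x1 & x3 = a·b on (0.8100, 0.5400) = 0.4374
((x3 & x2) & x1) & (x1 & x3) = a·b on (0.1618, 0.4374) = 0.0708

0.071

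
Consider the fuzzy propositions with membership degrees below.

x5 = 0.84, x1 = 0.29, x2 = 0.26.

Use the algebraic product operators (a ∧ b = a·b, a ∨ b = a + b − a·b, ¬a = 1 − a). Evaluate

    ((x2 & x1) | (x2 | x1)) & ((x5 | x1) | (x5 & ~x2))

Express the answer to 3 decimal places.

0.492

x2 & x1 = a·b on (0.2600, 0.2900) = 0.0754
x2 | x1 = a + b − a·b on (0.2600, 0.2900) = 0.4746
(x2 & x1) | (x2 | x1) = a + b − a·b on (0.0754, 0.4746) = 0.5142
x5 | x1 = a + b − a·b on (0.8400, 0.2900) = 0.8864
~x2 = 1 − 0.2600 = 0.7400
x5 & ~x2 = a·b on (0.8400, 0.7400) = 0.6216
(x5 | x1) | (x5 & ~x2) = a + b − a·b on (0.8864, 0.6216) = 0.9570
((x2 & x1) | (x2 | x1)) & ((x5 | x1) | (x5 & ~x2)) = a·b on (0.5142, 0.9570) = 0.4921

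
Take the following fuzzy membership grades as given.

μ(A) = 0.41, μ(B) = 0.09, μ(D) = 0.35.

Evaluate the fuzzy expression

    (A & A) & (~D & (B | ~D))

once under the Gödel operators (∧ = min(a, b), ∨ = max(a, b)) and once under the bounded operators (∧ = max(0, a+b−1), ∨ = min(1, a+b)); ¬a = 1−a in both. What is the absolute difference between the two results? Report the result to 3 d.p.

0.410

Under Gödel:
  A & A = min(a, b) on (0.41, 0.41) = 0.41
  ~D = 1 − 0.35 = 0.65
  ~D = 1 − 0.35 = 0.65
  B | ~D = max(a, b) on (0.09, 0.65) = 0.65
  ~D & (B | ~D) = min(a, b) on (0.65, 0.65) = 0.65
  (A & A) & (~D & (B | ~D)) = min(a, b) on (0.41, 0.65) = 0.41
  → value = 0.4100
Under bounded:
  A & A = max(0, a+b−1) on (0.41, 0.41) = 0.00
  ~D = 1 − 0.35 = 0.65
  ~D = 1 − 0.35 = 0.65
  B | ~D = min(1, a+b) on (0.09, 0.65) = 0.74
  ~D & (B | ~D) = max(0, a+b−1) on (0.65, 0.74) = 0.39
  (A & A) & (~D & (B | ~D)) = max(0, a+b−1) on (0.00, 0.39) = 0.00
  → value = 0.0000
|0.4100 − 0.0000| = 0.410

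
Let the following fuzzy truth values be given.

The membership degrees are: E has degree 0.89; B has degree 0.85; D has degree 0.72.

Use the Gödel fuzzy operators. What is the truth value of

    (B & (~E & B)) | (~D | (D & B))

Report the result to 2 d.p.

~E = 1 − 0.89 = 0.11
~E & B = min(a, b) on (0.11, 0.85) = 0.11
B & (~E & B) = min(a, b) on (0.85, 0.11) = 0.11
~D = 1 − 0.72 = 0.28
D & B = min(a, b) on (0.72, 0.85) = 0.72
~D | (D & B) = max(a, b) on (0.28, 0.72) = 0.72
(B & (~E & B)) | (~D | (D & B)) = max(a, b) on (0.11, 0.72) = 0.72

0.72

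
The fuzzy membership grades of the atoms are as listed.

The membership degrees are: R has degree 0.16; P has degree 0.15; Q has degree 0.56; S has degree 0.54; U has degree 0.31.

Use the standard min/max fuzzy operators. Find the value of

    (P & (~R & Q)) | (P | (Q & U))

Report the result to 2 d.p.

~R = 1 − 0.16 = 0.84
~R & Q = min(a, b) on (0.84, 0.56) = 0.56
P & (~R & Q) = min(a, b) on (0.15, 0.56) = 0.15
Q & U = min(a, b) on (0.56, 0.31) = 0.31
P | (Q & U) = max(a, b) on (0.15, 0.31) = 0.31
(P & (~R & Q)) | (P | (Q & U)) = max(a, b) on (0.15, 0.31) = 0.31

0.31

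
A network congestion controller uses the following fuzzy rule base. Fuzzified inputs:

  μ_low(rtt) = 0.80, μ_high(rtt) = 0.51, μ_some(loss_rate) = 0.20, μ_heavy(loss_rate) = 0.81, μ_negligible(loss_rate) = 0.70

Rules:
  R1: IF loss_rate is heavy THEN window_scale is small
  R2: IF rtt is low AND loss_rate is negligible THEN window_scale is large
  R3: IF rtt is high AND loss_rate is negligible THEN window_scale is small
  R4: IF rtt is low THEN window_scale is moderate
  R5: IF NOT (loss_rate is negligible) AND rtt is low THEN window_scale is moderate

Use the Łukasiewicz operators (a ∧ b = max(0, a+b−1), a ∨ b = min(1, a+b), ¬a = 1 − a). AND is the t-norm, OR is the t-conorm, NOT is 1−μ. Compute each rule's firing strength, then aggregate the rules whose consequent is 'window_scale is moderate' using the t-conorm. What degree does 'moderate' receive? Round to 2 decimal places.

0.90

R1: heavy=0.81 → w = 0.81
R2: low=0.80, negligible=0.70; AND[max(0, a+b−1)] → w = 0.50
R3: high=0.51, negligible=0.70; AND[max(0, a+b−1)] → w = 0.21
R4: low=0.80 → w = 0.80
R5: ¬negligible=1−0.70=0.30, low=0.80; AND[max(0, a+b−1)] → w = 0.10
Rules with consequent 'moderate': {R4, R5} → strengths 0.80, 0.10
Aggregate via t-conorm [min(1, a+b)]: 0.90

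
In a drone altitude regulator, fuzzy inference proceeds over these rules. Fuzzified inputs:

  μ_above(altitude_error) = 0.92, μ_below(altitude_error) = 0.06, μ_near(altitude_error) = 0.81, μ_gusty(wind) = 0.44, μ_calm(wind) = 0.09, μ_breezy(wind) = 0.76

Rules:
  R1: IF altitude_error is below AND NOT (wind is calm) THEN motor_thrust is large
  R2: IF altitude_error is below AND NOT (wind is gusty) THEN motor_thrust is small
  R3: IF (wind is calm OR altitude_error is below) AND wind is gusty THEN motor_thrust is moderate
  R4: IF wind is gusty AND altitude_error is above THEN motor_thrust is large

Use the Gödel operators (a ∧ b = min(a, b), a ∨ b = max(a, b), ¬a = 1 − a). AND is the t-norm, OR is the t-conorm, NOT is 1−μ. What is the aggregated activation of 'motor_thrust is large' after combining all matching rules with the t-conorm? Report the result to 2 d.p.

0.44

R1: below=0.06, ¬calm=1−0.09=0.91; AND[min(a, b)] → w = 0.06
R2: below=0.06, ¬gusty=1−0.44=0.56; AND[min(a, b)] → w = 0.06
R3: (calm=0.09 OR below=0.06) = 0.09; AND[min(a, b)] with gusty=0.44 → w = 0.09
R4: gusty=0.44, above=0.92; AND[min(a, b)] → w = 0.44
Rules with consequent 'large': {R1, R4} → strengths 0.06, 0.44
Aggregate via t-conorm [max(a, b)]: 0.44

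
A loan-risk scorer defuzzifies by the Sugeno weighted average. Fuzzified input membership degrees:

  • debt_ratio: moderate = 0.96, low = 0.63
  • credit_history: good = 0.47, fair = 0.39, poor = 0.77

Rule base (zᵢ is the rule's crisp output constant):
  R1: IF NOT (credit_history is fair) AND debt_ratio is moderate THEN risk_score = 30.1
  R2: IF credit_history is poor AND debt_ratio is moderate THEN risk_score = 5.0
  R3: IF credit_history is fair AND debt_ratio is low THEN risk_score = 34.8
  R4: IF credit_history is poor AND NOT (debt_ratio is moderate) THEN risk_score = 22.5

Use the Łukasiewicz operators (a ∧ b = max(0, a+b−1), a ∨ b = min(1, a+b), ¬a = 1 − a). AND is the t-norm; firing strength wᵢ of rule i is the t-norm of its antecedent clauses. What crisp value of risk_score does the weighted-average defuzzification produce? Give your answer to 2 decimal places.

R1 (z=30.1): ¬fair=1−0.39=0.61, moderate=0.96; AND[max(0, a+b−1)] → w = 0.57
R2 (z=5.0): poor=0.77, moderate=0.96; AND[max(0, a+b−1)] → w = 0.73
R3 (z=34.8): fair=0.39, low=0.63; AND[max(0, a+b−1)] → w = 0.02
R4 (z=22.5): poor=0.77, ¬moderate=1−0.96=0.04; AND[max(0, a+b−1)] → w = 0.00
Weighted average = (0.57·30.1 + 0.73·5.0 + 0.02·34.8 + 0.00·22.5) / (0.57 + 0.73 + 0.02 + 0.00)
  = 21.5030 / 1.3200 = 16.29

16.29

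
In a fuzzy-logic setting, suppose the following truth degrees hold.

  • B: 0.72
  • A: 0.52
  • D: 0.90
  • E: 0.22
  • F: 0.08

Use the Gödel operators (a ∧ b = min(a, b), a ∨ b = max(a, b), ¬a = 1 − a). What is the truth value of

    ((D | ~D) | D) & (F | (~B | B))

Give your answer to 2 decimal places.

0.72

~D = 1 − 0.90 = 0.10
D | ~D = max(a, b) on (0.90, 0.10) = 0.90
(D | ~D) | D = max(a, b) on (0.90, 0.90) = 0.90
~B = 1 − 0.72 = 0.28
~B | B = max(a, b) on (0.28, 0.72) = 0.72
F | (~B | B) = max(a, b) on (0.08, 0.72) = 0.72
((D | ~D) | D) & (F | (~B | B)) = min(a, b) on (0.90, 0.72) = 0.72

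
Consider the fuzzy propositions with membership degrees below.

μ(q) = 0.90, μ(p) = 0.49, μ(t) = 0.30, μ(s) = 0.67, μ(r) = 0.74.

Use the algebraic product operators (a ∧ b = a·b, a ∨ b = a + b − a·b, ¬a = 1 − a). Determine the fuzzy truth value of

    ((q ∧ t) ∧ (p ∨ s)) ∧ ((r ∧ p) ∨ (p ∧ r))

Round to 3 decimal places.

q ∧ t = a·b on (0.9000, 0.3000) = 0.2700
p ∨ s = a + b − a·b on (0.4900, 0.6700) = 0.8317
(q ∧ t) ∧ (p ∨ s) = a·b on (0.2700, 0.8317) = 0.2246
r ∧ p = a·b on (0.7400, 0.4900) = 0.3626
p ∧ r = a·b on (0.4900, 0.7400) = 0.3626
(r ∧ p) ∨ (p ∧ r) = a + b − a·b on (0.3626, 0.3626) = 0.5937
((q ∧ t) ∧ (p ∨ s)) ∧ ((r ∧ p) ∨ (p ∧ r)) = a·b on (0.2246, 0.5937) = 0.1333

0.133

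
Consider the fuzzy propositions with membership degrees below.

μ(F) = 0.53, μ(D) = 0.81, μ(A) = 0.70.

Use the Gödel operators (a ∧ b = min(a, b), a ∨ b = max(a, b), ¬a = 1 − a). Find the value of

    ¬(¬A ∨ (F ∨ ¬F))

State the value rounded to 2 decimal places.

0.47

¬A = 1 − 0.70 = 0.30
¬F = 1 − 0.53 = 0.47
F ∨ ¬F = max(a, b) on (0.53, 0.47) = 0.53
¬A ∨ (F ∨ ¬F) = max(a, b) on (0.30, 0.53) = 0.53
¬(¬A ∨ (F ∨ ¬F)) = 1 − 0.53 = 0.47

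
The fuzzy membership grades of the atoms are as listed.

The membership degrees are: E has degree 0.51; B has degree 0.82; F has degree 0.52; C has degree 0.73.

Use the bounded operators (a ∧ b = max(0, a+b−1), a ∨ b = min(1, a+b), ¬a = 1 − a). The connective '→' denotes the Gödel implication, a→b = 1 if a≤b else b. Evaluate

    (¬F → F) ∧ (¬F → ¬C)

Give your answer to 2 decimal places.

¬F = 1 − 0.52 = 0.48
¬F → F  [Gödel: 1 if a≤b else b] with a=0.48, b=0.52 → 1.00
¬F = 1 − 0.52 = 0.48
¬C = 1 − 0.73 = 0.27
¬F → ¬C  [Gödel: 1 if a≤b else b] with a=0.48, b=0.27 → 0.27
(¬F → F) ∧ (¬F → ¬C) = max(0, a+b−1) on (1.00, 0.27) = 0.27

0.27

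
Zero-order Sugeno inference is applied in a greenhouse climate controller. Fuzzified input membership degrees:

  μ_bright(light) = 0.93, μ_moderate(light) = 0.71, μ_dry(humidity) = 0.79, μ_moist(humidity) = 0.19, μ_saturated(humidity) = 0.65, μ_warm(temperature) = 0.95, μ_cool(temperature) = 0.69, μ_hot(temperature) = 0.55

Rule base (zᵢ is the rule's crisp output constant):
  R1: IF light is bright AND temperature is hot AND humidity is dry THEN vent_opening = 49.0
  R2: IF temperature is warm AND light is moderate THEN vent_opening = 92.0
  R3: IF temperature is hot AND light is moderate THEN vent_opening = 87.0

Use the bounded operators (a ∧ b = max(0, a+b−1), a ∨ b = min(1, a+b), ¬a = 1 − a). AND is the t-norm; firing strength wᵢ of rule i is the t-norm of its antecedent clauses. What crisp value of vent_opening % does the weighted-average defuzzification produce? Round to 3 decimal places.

81.151

R1 (z=49.0): bright=0.93, hot=0.55, dry=0.79; AND[max(0, a+b−1)] → w = 0.27
R2 (z=92.0): warm=0.95, moderate=0.71; AND[max(0, a+b−1)] → w = 0.66
R3 (z=87.0): hot=0.55, moderate=0.71; AND[max(0, a+b−1)] → w = 0.26
Weighted average = (0.27·49.0 + 0.66·92.0 + 0.26·87.0) / (0.27 + 0.66 + 0.26)
  = 96.5700 / 1.1900 = 81.151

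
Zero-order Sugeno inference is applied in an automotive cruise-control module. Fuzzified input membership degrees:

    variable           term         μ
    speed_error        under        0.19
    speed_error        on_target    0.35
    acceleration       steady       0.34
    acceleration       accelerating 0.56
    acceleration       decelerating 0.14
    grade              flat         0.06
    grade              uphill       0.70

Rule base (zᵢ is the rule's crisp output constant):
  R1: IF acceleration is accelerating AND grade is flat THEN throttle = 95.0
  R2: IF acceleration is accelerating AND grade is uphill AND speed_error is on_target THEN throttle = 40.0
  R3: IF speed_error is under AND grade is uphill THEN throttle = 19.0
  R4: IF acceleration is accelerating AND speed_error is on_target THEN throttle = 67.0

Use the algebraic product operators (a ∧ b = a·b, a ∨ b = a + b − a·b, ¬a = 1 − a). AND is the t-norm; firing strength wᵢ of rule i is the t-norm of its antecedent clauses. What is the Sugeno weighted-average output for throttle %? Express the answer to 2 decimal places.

48.70

R1 (z=95.0): accelerating=0.56, flat=0.06; AND[a·b] → w = 0.0336
R2 (z=40.0): accelerating=0.56, uphill=0.70, on_target=0.35; AND[a·b] → w = 0.1372
R3 (z=19.0): under=0.19, uphill=0.70; AND[a·b] → w = 0.1330
R4 (z=67.0): accelerating=0.56, on_target=0.35; AND[a·b] → w = 0.1960
Weighted average = (0.0336·95.0 + 0.1372·40.0 + 0.1330·19.0 + 0.1960·67.0) / (0.0336 + 0.1372 + 0.1330 + 0.1960)
  = 24.3390 / 0.4998 = 48.70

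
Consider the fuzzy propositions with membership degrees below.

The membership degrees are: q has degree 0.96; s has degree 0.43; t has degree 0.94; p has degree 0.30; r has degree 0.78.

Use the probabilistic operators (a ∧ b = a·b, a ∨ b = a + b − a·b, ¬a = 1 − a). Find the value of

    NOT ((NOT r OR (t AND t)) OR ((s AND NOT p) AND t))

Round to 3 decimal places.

0.065

NOT r = 1 − 0.7800 = 0.2200
t AND t = a·b on (0.9400, 0.9400) = 0.8836
NOT r OR (t AND t) = a + b − a·b on (0.2200, 0.8836) = 0.9092
NOT p = 1 − 0.3000 = 0.7000
s AND NOT p = a·b on (0.4300, 0.7000) = 0.3010
(s AND NOT p) AND t = a·b on (0.3010, 0.9400) = 0.2829
(NOT r OR (t AND t)) OR ((s AND NOT p) AND t) = a + b − a·b on (0.9092, 0.2829) = 0.9349
NOT ((NOT r OR (t AND t)) OR ((s AND NOT p) AND t)) = 1 − 0.9349 = 0.0651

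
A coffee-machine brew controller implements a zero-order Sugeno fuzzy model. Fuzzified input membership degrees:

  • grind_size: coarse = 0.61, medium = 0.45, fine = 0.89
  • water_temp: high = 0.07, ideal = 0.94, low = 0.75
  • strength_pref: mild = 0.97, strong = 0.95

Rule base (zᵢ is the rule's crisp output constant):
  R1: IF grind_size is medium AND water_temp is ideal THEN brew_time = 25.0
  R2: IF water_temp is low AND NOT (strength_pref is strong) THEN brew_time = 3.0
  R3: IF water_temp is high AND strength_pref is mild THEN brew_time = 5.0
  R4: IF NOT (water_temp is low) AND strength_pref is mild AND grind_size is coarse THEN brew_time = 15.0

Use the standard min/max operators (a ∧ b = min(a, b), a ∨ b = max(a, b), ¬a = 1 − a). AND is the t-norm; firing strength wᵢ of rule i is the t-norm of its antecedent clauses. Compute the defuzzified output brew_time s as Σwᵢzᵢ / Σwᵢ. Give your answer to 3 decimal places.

R1 (z=25.0): medium=0.45, ideal=0.94; AND[min(a, b)] → w = 0.45
R2 (z=3.0): low=0.75, ¬strong=1−0.95=0.05; AND[min(a, b)] → w = 0.05
R3 (z=5.0): high=0.07, mild=0.97; AND[min(a, b)] → w = 0.07
R4 (z=15.0): ¬low=1−0.75=0.25, mild=0.97, coarse=0.61; AND[min(a, b)] → w = 0.25
Weighted average = (0.45·25.0 + 0.05·3.0 + 0.07·5.0 + 0.25·15.0) / (0.45 + 0.05 + 0.07 + 0.25)
  = 15.5000 / 0.8200 = 18.902

18.902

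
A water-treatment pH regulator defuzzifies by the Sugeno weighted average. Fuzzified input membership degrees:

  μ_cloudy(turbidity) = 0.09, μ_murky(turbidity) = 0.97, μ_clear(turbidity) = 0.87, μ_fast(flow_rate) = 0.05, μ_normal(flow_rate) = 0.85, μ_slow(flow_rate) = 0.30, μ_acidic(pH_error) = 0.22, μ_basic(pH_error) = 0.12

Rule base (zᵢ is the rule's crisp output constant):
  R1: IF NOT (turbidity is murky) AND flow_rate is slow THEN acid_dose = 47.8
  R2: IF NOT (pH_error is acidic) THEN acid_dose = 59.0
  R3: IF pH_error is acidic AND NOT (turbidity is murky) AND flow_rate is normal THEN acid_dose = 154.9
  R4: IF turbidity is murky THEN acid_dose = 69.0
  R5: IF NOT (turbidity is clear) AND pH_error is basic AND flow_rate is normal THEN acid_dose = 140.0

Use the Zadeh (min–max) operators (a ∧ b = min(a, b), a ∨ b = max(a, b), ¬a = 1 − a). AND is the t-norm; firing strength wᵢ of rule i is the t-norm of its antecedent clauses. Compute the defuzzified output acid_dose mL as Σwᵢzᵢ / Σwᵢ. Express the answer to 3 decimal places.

R1 (z=47.8): ¬murky=1−0.97=0.03, slow=0.30; AND[min(a, b)] → w = 0.03
R2 (z=59.0): ¬acidic=1−0.22=0.78 → w = 0.78
R3 (z=154.9): acidic=0.22, ¬murky=1−0.97=0.03, normal=0.85; AND[min(a, b)] → w = 0.03
R4 (z=69.0): murky=0.97 → w = 0.97
R5 (z=140.0): ¬clear=1−0.87=0.13, basic=0.12, normal=0.85; AND[min(a, b)] → w = 0.12
Weighted average = (0.03·47.8 + 0.78·59.0 + 0.03·154.9 + 0.97·69.0 + 0.12·140.0) / (0.03 + 0.78 + 0.03 + 0.97 + 0.12)
  = 135.8310 / 1.9300 = 70.379

70.379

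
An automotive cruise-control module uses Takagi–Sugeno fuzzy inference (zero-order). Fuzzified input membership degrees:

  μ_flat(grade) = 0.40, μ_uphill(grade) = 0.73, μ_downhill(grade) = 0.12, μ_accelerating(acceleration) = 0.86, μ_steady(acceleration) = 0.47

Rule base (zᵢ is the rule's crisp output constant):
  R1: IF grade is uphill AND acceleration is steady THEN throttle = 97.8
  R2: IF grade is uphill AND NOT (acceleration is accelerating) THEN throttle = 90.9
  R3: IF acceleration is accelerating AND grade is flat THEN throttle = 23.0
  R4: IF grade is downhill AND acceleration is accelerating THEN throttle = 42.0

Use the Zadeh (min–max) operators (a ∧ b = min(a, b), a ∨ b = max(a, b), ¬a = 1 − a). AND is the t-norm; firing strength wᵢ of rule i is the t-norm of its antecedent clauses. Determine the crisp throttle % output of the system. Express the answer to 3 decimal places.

R1 (z=97.8): uphill=0.73, steady=0.47; AND[min(a, b)] → w = 0.47
R2 (z=90.9): uphill=0.73, ¬accelerating=1−0.86=0.14; AND[min(a, b)] → w = 0.14
R3 (z=23.0): accelerating=0.86, flat=0.40; AND[min(a, b)] → w = 0.40
R4 (z=42.0): downhill=0.12, accelerating=0.86; AND[min(a, b)] → w = 0.12
Weighted average = (0.47·97.8 + 0.14·90.9 + 0.40·23.0 + 0.12·42.0) / (0.47 + 0.14 + 0.40 + 0.12)
  = 72.9320 / 1.1300 = 64.542

64.542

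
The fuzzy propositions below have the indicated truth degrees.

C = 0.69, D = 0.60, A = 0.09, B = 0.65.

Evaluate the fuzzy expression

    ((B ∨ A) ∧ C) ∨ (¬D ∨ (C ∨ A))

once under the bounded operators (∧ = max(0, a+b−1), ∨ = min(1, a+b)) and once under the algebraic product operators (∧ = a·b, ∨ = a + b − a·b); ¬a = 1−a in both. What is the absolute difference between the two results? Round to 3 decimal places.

Under bounded:
  B ∨ A = min(1, a+b) on (0.65, 0.09) = 0.74
  (B ∨ A) ∧ C = max(0, a+b−1) on (0.74, 0.69) = 0.43
  ¬D = 1 − 0.60 = 0.40
  C ∨ A = min(1, a+b) on (0.69, 0.09) = 0.78
  ¬D ∨ (C ∨ A) = min(1, a+b) on (0.40, 0.78) = 1.00
  ((B ∨ A) ∧ C) ∨ (¬D ∨ (C ∨ A)) = min(1, a+b) on (0.43, 1.00) = 1.00
  → value = 1.0000
Under algebraic product:
  B ∨ A = a + b − a·b on (0.6500, 0.0900) = 0.6815
  (B ∨ A) ∧ C = a·b on (0.6815, 0.6900) = 0.4702
  ¬D = 1 − 0.6000 = 0.4000
  C ∨ A = a + b − a·b on (0.6900, 0.0900) = 0.7179
  ¬D ∨ (C ∨ A) = a + b − a·b on (0.4000, 0.7179) = 0.8307
  ((B ∨ A) ∧ C) ∨ (¬D ∨ (C ∨ A)) = a + b − a·b on (0.4702, 0.8307) = 0.9103
  → value = 0.9103
|1.0000 − 0.9103| = 0.090

0.090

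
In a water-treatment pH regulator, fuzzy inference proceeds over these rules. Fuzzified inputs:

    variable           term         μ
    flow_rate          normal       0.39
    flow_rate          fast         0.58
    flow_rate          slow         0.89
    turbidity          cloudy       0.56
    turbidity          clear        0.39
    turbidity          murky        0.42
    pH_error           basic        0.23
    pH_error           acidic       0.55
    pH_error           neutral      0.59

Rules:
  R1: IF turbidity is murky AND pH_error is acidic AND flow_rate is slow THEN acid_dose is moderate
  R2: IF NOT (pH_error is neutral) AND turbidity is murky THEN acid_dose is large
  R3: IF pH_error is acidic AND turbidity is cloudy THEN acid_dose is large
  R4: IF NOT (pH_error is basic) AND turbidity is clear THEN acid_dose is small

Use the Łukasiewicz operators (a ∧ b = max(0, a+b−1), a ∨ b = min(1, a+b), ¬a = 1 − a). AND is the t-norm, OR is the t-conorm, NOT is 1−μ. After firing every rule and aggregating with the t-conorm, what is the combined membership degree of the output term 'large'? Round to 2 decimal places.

0.11

R1: murky=0.42, acidic=0.55, slow=0.89; AND[max(0, a+b−1)] → w = 0.00
R2: ¬neutral=1−0.59=0.41, murky=0.42; AND[max(0, a+b−1)] → w = 0.00
R3: acidic=0.55, cloudy=0.56; AND[max(0, a+b−1)] → w = 0.11
R4: ¬basic=1−0.23=0.77, clear=0.39; AND[max(0, a+b−1)] → w = 0.16
Rules with consequent 'large': {R2, R3} → strengths 0.00, 0.11
Aggregate via t-conorm [min(1, a+b)]: 0.11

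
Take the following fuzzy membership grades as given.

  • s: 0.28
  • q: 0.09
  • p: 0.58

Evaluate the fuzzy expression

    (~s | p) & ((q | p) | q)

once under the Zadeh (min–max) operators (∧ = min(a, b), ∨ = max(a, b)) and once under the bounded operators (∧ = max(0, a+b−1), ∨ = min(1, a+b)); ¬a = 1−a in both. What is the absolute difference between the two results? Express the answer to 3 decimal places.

Under Zadeh (min–max):
  ~s = 1 − 0.28 = 0.72
  ~s | p = max(a, b) on (0.72, 0.58) = 0.72
  q | p = max(a, b) on (0.09, 0.58) = 0.58
  (q | p) | q = max(a, b) on (0.58, 0.09) = 0.58
  (~s | p) & ((q | p) | q) = min(a, b) on (0.72, 0.58) = 0.58
  → value = 0.5800
Under bounded:
  ~s = 1 − 0.28 = 0.72
  ~s | p = min(1, a+b) on (0.72, 0.58) = 1.00
  q | p = min(1, a+b) on (0.09, 0.58) = 0.67
  (q | p) | q = min(1, a+b) on (0.67, 0.09) = 0.76
  (~s | p) & ((q | p) | q) = max(0, a+b−1) on (1.00, 0.76) = 0.76
  → value = 0.7600
|0.5800 − 0.7600| = 0.180

0.180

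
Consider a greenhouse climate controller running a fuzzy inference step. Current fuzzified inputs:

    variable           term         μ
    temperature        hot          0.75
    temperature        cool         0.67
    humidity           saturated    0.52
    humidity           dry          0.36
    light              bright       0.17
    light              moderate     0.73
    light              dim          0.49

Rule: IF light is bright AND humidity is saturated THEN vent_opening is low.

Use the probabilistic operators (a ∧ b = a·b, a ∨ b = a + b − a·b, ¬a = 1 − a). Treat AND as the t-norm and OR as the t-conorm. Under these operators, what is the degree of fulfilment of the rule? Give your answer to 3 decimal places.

firing strength: bright=0.17, saturated=0.52; AND[a·b] → w = 0.0884

0.088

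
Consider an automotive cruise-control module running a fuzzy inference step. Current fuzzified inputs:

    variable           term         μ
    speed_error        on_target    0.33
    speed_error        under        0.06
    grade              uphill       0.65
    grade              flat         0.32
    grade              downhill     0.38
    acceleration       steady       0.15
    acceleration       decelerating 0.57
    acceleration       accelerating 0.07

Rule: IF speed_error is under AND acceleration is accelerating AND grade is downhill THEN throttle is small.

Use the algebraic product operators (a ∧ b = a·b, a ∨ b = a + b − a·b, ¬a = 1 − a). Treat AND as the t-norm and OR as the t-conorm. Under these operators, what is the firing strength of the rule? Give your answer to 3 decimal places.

0.002

firing strength: under=0.06, accelerating=0.07, downhill=0.38; AND[a·b] → w = 0.0016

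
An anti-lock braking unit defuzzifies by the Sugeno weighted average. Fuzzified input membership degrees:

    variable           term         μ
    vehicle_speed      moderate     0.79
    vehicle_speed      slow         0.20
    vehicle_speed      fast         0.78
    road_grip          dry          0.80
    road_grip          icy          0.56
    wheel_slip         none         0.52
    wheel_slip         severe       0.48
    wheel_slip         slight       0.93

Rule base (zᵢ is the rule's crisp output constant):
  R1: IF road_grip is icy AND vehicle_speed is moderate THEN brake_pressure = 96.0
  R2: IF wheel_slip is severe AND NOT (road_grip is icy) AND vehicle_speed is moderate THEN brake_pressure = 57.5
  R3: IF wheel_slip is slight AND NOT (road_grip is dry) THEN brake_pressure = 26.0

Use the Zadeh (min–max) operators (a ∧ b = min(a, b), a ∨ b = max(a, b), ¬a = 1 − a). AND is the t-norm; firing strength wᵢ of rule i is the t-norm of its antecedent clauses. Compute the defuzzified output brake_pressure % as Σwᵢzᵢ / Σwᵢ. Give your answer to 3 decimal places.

R1 (z=96.0): icy=0.56, moderate=0.79; AND[min(a, b)] → w = 0.56
R2 (z=57.5): severe=0.48, ¬icy=1−0.56=0.44, moderate=0.79; AND[min(a, b)] → w = 0.44
R3 (z=26.0): slight=0.93, ¬dry=1−0.80=0.20; AND[min(a, b)] → w = 0.20
Weighted average = (0.56·96.0 + 0.44·57.5 + 0.20·26.0) / (0.56 + 0.44 + 0.20)
  = 84.2600 / 1.2000 = 70.217

70.217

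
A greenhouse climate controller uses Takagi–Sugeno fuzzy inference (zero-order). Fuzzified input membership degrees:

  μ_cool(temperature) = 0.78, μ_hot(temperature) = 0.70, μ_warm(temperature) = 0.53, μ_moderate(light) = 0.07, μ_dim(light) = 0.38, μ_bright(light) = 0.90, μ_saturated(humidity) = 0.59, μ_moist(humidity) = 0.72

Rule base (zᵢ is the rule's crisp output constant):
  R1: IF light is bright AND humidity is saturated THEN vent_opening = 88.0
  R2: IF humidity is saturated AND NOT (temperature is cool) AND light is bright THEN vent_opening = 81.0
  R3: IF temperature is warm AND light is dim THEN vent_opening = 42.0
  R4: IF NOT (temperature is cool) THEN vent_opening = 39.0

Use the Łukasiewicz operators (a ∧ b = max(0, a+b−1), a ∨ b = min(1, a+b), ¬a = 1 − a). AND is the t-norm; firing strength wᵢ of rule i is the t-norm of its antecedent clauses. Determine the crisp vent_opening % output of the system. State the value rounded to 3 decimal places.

R1 (z=88.0): bright=0.90, saturated=0.59; AND[max(0, a+b−1)] → w = 0.49
R2 (z=81.0): saturated=0.59, ¬cool=1−0.78=0.22, bright=0.90; AND[max(0, a+b−1)] → w = 0.00
R3 (z=42.0): warm=0.53, dim=0.38; AND[max(0, a+b−1)] → w = 0.00
R4 (z=39.0): ¬cool=1−0.78=0.22 → w = 0.22
Weighted average = (0.49·88.0 + 0.00·81.0 + 0.00·42.0 + 0.22·39.0) / (0.49 + 0.00 + 0.00 + 0.22)
  = 51.7000 / 0.7100 = 72.817

72.817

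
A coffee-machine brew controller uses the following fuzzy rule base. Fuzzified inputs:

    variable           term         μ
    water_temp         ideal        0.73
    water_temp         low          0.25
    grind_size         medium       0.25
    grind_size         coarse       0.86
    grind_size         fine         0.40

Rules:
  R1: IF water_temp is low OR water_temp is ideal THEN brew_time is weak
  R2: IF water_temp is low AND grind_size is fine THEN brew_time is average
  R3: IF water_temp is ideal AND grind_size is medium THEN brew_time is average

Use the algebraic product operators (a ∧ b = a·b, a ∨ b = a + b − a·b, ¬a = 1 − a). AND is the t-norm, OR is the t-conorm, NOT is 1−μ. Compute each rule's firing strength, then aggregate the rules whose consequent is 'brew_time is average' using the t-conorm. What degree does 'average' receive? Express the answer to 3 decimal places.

0.264

R1: low=0.25, ideal=0.73; OR[a + b − a·b] → w = 0.7975
R2: low=0.25, fine=0.40; AND[a·b] → w = 0.1000
R3: ideal=0.73, medium=0.25; AND[a·b] → w = 0.1825
Rules with consequent 'average': {R2, R3} → strengths 0.1000, 0.1825
Aggregate via t-conorm [a + b − a·b]: 0.2642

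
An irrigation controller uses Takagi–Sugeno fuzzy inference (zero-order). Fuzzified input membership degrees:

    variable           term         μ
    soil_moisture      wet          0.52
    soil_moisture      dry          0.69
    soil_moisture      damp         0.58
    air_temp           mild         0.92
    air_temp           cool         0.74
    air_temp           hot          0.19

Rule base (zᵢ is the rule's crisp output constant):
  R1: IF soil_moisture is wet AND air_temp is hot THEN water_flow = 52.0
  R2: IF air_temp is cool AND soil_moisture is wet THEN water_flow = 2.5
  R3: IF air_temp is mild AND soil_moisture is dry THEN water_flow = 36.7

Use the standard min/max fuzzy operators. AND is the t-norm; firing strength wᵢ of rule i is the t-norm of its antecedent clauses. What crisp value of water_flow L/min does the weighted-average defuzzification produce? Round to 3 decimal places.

R1 (z=52.0): wet=0.52, hot=0.19; AND[min(a, b)] → w = 0.19
R2 (z=2.5): cool=0.74, wet=0.52; AND[min(a, b)] → w = 0.52
R3 (z=36.7): mild=0.92, dry=0.69; AND[min(a, b)] → w = 0.69
Weighted average = (0.19·52.0 + 0.52·2.5 + 0.69·36.7) / (0.19 + 0.52 + 0.69)
  = 36.5030 / 1.4000 = 26.074

26.074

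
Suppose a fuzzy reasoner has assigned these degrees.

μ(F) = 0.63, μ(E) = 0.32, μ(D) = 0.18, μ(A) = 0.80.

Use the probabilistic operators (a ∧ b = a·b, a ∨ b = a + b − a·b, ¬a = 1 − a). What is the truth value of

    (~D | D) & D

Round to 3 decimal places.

~D = 1 − 0.1800 = 0.8200
~D | D = a + b − a·b on (0.8200, 0.1800) = 0.8524
(~D | D) & D = a·b on (0.8524, 0.1800) = 0.1534

0.153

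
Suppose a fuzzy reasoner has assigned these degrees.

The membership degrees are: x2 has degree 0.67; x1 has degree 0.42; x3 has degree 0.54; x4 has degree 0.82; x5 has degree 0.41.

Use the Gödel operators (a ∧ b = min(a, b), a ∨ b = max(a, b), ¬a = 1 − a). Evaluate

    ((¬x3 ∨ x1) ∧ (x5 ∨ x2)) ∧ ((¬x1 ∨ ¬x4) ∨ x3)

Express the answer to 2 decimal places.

¬x3 = 1 − 0.54 = 0.46
¬x3 ∨ x1 = max(a, b) on (0.46, 0.42) = 0.46
x5 ∨ x2 = max(a, b) on (0.41, 0.67) = 0.67
(¬x3 ∨ x1) ∧ (x5 ∨ x2) = min(a, b) on (0.46, 0.67) = 0.46
¬x1 = 1 − 0.42 = 0.58
¬x4 = 1 − 0.82 = 0.18
¬x1 ∨ ¬x4 = max(a, b) on (0.58, 0.18) = 0.58
(¬x1 ∨ ¬x4) ∨ x3 = max(a, b) on (0.58, 0.54) = 0.58
((¬x3 ∨ x1) ∧ (x5 ∨ x2)) ∧ ((¬x1 ∨ ¬x4) ∨ x3) = min(a, b) on (0.46, 0.58) = 0.46

0.46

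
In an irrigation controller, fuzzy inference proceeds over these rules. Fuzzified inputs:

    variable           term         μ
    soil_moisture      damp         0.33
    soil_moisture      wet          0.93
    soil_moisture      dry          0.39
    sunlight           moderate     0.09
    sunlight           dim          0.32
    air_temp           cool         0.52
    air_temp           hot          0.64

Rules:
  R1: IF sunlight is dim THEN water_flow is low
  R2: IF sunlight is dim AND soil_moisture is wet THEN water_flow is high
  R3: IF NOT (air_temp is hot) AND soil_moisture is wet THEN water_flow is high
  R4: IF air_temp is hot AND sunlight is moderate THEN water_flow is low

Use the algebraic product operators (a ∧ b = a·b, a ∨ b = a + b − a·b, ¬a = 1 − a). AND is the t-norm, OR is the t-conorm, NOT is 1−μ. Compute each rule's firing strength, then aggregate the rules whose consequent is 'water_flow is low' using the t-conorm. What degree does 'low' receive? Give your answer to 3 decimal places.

R1: dim=0.32 → w = 0.3200
R2: dim=0.32, wet=0.93; AND[a·b] → w = 0.2976
R3: ¬hot=1−0.64=0.36, wet=0.93; AND[a·b] → w = 0.3348
R4: hot=0.64, moderate=0.09; AND[a·b] → w = 0.0576
Rules with consequent 'low': {R1, R4} → strengths 0.3200, 0.0576
Aggregate via t-conorm [a + b − a·b]: 0.3592

0.359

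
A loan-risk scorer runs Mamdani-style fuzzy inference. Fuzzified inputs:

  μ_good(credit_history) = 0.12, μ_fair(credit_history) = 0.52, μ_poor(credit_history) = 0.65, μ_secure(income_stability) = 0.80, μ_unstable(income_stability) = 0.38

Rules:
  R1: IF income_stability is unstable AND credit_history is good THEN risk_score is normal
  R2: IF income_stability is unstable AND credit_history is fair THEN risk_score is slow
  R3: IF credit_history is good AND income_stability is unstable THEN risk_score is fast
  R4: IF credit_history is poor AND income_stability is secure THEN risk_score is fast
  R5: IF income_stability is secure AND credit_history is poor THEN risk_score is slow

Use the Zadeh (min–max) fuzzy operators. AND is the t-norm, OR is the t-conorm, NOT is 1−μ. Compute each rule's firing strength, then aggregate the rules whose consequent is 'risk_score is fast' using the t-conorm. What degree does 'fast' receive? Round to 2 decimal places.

R1: unstable=0.38, good=0.12; AND[min(a, b)] → w = 0.12
R2: unstable=0.38, fair=0.52; AND[min(a, b)] → w = 0.38
R3: good=0.12, unstable=0.38; AND[min(a, b)] → w = 0.12
R4: poor=0.65, secure=0.80; AND[min(a, b)] → w = 0.65
R5: secure=0.80, poor=0.65; AND[min(a, b)] → w = 0.65
Rules with consequent 'fast': {R3, R4} → strengths 0.12, 0.65
Aggregate via t-conorm [max(a, b)]: 0.65

0.65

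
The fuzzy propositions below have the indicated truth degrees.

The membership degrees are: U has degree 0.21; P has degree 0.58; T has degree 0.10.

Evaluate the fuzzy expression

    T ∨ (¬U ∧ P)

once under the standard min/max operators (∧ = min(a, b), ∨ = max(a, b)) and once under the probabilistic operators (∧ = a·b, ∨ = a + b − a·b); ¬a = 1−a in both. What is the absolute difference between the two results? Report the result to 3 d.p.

0.068

Under standard min/max:
  ¬U = 1 − 0.21 = 0.79
  ¬U ∧ P = min(a, b) on (0.79, 0.58) = 0.58
  T ∨ (¬U ∧ P) = max(a, b) on (0.10, 0.58) = 0.58
  → value = 0.5800
Under probabilistic:
  ¬U = 1 − 0.2100 = 0.7900
  ¬U ∧ P = a·b on (0.7900, 0.5800) = 0.4582
  T ∨ (¬U ∧ P) = a + b − a·b on (0.1000, 0.4582) = 0.5124
  → value = 0.5124
|0.5800 − 0.5124| = 0.068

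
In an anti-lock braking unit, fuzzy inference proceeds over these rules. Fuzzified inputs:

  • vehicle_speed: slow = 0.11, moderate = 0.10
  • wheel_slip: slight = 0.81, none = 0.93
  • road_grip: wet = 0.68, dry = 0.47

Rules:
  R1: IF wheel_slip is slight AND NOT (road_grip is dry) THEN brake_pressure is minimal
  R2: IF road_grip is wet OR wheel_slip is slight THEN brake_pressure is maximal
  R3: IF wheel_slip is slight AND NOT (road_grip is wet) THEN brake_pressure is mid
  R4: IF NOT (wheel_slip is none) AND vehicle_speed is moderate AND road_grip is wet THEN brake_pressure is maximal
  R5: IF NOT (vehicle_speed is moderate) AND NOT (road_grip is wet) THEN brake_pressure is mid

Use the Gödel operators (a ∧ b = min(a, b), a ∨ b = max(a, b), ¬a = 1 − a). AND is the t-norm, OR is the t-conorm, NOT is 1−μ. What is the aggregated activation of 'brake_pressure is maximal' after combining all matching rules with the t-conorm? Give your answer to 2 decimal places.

R1: slight=0.81, ¬dry=1−0.47=0.53; AND[min(a, b)] → w = 0.53
R2: wet=0.68, slight=0.81; OR[max(a, b)] → w = 0.81
R3: slight=0.81, ¬wet=1−0.68=0.32; AND[min(a, b)] → w = 0.32
R4: ¬none=1−0.93=0.07, moderate=0.10, wet=0.68; AND[min(a, b)] → w = 0.07
R5: ¬moderate=1−0.10=0.90, ¬wet=1−0.68=0.32; AND[min(a, b)] → w = 0.32
Rules with consequent 'maximal': {R2, R4} → strengths 0.81, 0.07
Aggregate via t-conorm [max(a, b)]: 0.81

0.81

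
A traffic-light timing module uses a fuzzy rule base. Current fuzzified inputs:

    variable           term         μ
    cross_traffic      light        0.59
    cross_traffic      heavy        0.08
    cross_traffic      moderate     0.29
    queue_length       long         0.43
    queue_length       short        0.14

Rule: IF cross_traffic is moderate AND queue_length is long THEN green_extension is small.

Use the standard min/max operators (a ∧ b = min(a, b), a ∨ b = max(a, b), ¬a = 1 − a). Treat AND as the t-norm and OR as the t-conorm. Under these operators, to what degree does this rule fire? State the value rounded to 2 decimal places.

firing strength: moderate=0.29, long=0.43; AND[min(a, b)] → w = 0.29

0.29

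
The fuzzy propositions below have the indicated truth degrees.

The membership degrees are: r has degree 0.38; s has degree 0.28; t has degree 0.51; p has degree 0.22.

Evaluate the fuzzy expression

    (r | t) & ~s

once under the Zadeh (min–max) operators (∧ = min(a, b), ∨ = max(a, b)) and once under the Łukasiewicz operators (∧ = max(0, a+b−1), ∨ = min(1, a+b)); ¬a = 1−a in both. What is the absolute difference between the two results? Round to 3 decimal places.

0.100

Under Zadeh (min–max):
  r | t = max(a, b) on (0.38, 0.51) = 0.51
  ~s = 1 − 0.28 = 0.72
  (r | t) & ~s = min(a, b) on (0.51, 0.72) = 0.51
  → value = 0.5100
Under Łukasiewicz:
  r | t = min(1, a+b) on (0.38, 0.51) = 0.89
  ~s = 1 − 0.28 = 0.72
  (r | t) & ~s = max(0, a+b−1) on (0.89, 0.72) = 0.61
  → value = 0.6100
|0.5100 − 0.6100| = 0.100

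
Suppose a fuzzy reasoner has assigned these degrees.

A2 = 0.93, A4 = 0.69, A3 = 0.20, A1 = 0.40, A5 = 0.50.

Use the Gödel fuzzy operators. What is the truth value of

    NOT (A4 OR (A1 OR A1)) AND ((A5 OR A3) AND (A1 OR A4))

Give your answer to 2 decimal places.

A1 OR A1 = max(a, b) on (0.40, 0.40) = 0.40
A4 OR (A1 OR A1) = max(a, b) on (0.69, 0.40) = 0.69
NOT (A4 OR (A1 OR A1)) = 1 − 0.69 = 0.31
A5 OR A3 = max(a, b) on (0.50, 0.20) = 0.50
A1 OR A4 = max(a, b) on (0.40, 0.69) = 0.69
(A5 OR A3) AND (A1 OR A4) = min(a, b) on (0.50, 0.69) = 0.50
NOT (A4 OR (A1 OR A1)) AND ((A5 OR A3) AND (A1 OR A4)) = min(a, b) on (0.31, 0.50) = 0.31

0.31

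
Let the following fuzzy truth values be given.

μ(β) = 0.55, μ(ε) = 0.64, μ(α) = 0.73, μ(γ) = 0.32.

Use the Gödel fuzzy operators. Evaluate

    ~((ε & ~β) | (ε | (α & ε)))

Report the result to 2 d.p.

0.36

~β = 1 − 0.55 = 0.45
ε & ~β = min(a, b) on (0.64, 0.45) = 0.45
α & ε = min(a, b) on (0.73, 0.64) = 0.64
ε | (α & ε) = max(a, b) on (0.64, 0.64) = 0.64
(ε & ~β) | (ε | (α & ε)) = max(a, b) on (0.45, 0.64) = 0.64
~((ε & ~β) | (ε | (α & ε))) = 1 − 0.64 = 0.36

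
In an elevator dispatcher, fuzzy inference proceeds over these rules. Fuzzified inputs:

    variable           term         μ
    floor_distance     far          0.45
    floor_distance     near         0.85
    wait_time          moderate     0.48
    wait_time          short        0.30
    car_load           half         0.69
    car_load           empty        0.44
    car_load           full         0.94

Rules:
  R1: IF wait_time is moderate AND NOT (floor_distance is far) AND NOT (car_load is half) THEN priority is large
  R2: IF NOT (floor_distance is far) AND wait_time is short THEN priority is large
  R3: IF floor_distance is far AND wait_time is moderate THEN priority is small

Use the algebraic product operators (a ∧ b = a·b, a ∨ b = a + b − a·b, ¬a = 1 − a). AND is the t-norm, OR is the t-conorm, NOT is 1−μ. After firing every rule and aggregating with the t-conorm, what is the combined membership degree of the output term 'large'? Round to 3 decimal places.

0.233

R1: moderate=0.48, ¬far=1−0.45=0.55, ¬half=1−0.69=0.31; AND[a·b] → w = 0.0818
R2: ¬far=1−0.45=0.55, short=0.30; AND[a·b] → w = 0.1650
R3: far=0.45, moderate=0.48; AND[a·b] → w = 0.2160
Rules with consequent 'large': {R1, R2} → strengths 0.0818, 0.1650
Aggregate via t-conorm [a + b − a·b]: 0.2333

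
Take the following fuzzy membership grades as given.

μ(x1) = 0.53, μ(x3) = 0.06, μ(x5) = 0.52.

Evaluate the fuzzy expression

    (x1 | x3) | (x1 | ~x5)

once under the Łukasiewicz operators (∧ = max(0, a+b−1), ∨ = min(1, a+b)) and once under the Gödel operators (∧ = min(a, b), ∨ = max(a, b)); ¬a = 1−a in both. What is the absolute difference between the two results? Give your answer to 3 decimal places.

0.470

Under Łukasiewicz:
  x1 | x3 = min(1, a+b) on (0.53, 0.06) = 0.59
  ~x5 = 1 − 0.52 = 0.48
  x1 | ~x5 = min(1, a+b) on (0.53, 0.48) = 1.00
  (x1 | x3) | (x1 | ~x5) = min(1, a+b) on (0.59, 1.00) = 1.00
  → value = 1.0000
Under Gödel:
  x1 | x3 = max(a, b) on (0.53, 0.06) = 0.53
  ~x5 = 1 − 0.52 = 0.48
  x1 | ~x5 = max(a, b) on (0.53, 0.48) = 0.53
  (x1 | x3) | (x1 | ~x5) = max(a, b) on (0.53, 0.53) = 0.53
  → value = 0.5300
|1.0000 − 0.5300| = 0.470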